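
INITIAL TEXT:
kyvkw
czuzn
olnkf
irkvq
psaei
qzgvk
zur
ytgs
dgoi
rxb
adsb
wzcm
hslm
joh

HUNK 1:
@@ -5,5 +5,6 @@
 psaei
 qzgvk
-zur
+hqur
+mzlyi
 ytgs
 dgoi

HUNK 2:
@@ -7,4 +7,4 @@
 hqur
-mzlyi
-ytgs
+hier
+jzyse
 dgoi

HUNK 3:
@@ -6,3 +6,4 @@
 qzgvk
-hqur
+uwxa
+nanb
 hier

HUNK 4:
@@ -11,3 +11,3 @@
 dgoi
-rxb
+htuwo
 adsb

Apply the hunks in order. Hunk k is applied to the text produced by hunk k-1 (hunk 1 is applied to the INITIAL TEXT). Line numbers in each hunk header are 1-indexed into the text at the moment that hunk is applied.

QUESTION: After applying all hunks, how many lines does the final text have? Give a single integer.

Hunk 1: at line 5 remove [zur] add [hqur,mzlyi] -> 15 lines: kyvkw czuzn olnkf irkvq psaei qzgvk hqur mzlyi ytgs dgoi rxb adsb wzcm hslm joh
Hunk 2: at line 7 remove [mzlyi,ytgs] add [hier,jzyse] -> 15 lines: kyvkw czuzn olnkf irkvq psaei qzgvk hqur hier jzyse dgoi rxb adsb wzcm hslm joh
Hunk 3: at line 6 remove [hqur] add [uwxa,nanb] -> 16 lines: kyvkw czuzn olnkf irkvq psaei qzgvk uwxa nanb hier jzyse dgoi rxb adsb wzcm hslm joh
Hunk 4: at line 11 remove [rxb] add [htuwo] -> 16 lines: kyvkw czuzn olnkf irkvq psaei qzgvk uwxa nanb hier jzyse dgoi htuwo adsb wzcm hslm joh
Final line count: 16

Answer: 16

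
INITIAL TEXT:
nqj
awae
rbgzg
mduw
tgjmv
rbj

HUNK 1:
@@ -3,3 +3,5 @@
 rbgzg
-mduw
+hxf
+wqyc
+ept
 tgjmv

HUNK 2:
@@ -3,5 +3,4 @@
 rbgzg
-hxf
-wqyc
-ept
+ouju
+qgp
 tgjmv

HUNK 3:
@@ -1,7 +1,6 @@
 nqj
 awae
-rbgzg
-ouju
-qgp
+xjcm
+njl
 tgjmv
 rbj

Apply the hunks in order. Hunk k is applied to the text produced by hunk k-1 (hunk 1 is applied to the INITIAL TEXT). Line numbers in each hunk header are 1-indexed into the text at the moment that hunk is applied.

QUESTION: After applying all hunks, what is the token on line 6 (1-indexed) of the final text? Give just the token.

Hunk 1: at line 3 remove [mduw] add [hxf,wqyc,ept] -> 8 lines: nqj awae rbgzg hxf wqyc ept tgjmv rbj
Hunk 2: at line 3 remove [hxf,wqyc,ept] add [ouju,qgp] -> 7 lines: nqj awae rbgzg ouju qgp tgjmv rbj
Hunk 3: at line 1 remove [rbgzg,ouju,qgp] add [xjcm,njl] -> 6 lines: nqj awae xjcm njl tgjmv rbj
Final line 6: rbj

Answer: rbj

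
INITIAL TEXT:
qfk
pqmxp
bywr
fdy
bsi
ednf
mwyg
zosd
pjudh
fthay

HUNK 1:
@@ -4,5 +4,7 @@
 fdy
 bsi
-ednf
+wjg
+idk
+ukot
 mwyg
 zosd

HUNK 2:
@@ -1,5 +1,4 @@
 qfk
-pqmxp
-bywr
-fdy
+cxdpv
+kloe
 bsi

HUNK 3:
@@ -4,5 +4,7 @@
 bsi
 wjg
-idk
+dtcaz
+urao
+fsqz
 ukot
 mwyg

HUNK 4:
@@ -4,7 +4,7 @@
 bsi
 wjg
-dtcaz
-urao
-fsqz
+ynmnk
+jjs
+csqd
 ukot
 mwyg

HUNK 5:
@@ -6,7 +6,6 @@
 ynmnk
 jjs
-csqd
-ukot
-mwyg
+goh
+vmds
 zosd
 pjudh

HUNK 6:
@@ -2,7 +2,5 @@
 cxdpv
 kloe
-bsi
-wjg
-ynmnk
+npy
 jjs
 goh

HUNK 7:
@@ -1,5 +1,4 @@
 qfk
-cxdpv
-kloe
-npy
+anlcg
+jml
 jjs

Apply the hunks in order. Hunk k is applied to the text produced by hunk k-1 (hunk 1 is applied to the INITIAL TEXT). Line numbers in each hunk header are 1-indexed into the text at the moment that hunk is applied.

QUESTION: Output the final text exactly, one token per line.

Answer: qfk
anlcg
jml
jjs
goh
vmds
zosd
pjudh
fthay

Derivation:
Hunk 1: at line 4 remove [ednf] add [wjg,idk,ukot] -> 12 lines: qfk pqmxp bywr fdy bsi wjg idk ukot mwyg zosd pjudh fthay
Hunk 2: at line 1 remove [pqmxp,bywr,fdy] add [cxdpv,kloe] -> 11 lines: qfk cxdpv kloe bsi wjg idk ukot mwyg zosd pjudh fthay
Hunk 3: at line 4 remove [idk] add [dtcaz,urao,fsqz] -> 13 lines: qfk cxdpv kloe bsi wjg dtcaz urao fsqz ukot mwyg zosd pjudh fthay
Hunk 4: at line 4 remove [dtcaz,urao,fsqz] add [ynmnk,jjs,csqd] -> 13 lines: qfk cxdpv kloe bsi wjg ynmnk jjs csqd ukot mwyg zosd pjudh fthay
Hunk 5: at line 6 remove [csqd,ukot,mwyg] add [goh,vmds] -> 12 lines: qfk cxdpv kloe bsi wjg ynmnk jjs goh vmds zosd pjudh fthay
Hunk 6: at line 2 remove [bsi,wjg,ynmnk] add [npy] -> 10 lines: qfk cxdpv kloe npy jjs goh vmds zosd pjudh fthay
Hunk 7: at line 1 remove [cxdpv,kloe,npy] add [anlcg,jml] -> 9 lines: qfk anlcg jml jjs goh vmds zosd pjudh fthay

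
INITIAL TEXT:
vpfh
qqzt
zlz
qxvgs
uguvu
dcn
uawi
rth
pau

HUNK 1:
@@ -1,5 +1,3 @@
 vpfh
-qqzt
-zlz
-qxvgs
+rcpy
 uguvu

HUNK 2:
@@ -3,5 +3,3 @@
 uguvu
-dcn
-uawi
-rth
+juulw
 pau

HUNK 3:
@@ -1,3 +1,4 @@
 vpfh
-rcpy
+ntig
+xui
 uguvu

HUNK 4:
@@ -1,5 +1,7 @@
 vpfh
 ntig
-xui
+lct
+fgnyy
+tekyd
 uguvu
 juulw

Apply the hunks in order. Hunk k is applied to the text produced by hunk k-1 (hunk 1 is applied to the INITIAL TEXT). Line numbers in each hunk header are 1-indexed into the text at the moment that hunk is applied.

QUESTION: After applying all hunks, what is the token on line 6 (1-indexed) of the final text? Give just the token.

Hunk 1: at line 1 remove [qqzt,zlz,qxvgs] add [rcpy] -> 7 lines: vpfh rcpy uguvu dcn uawi rth pau
Hunk 2: at line 3 remove [dcn,uawi,rth] add [juulw] -> 5 lines: vpfh rcpy uguvu juulw pau
Hunk 3: at line 1 remove [rcpy] add [ntig,xui] -> 6 lines: vpfh ntig xui uguvu juulw pau
Hunk 4: at line 1 remove [xui] add [lct,fgnyy,tekyd] -> 8 lines: vpfh ntig lct fgnyy tekyd uguvu juulw pau
Final line 6: uguvu

Answer: uguvu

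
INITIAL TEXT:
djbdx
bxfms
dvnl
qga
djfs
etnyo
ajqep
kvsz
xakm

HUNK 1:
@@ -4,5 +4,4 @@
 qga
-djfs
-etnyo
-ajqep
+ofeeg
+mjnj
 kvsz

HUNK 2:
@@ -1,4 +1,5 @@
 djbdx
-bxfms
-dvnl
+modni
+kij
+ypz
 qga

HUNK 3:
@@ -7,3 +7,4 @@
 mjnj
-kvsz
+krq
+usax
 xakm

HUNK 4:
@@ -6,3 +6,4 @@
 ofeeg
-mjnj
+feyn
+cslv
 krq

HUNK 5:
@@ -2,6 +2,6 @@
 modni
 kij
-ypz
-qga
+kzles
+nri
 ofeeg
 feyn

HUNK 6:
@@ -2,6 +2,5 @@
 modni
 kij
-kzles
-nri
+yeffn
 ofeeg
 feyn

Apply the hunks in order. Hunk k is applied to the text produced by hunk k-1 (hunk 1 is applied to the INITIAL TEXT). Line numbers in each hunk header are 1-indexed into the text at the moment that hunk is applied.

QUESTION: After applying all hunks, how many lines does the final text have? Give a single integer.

Answer: 10

Derivation:
Hunk 1: at line 4 remove [djfs,etnyo,ajqep] add [ofeeg,mjnj] -> 8 lines: djbdx bxfms dvnl qga ofeeg mjnj kvsz xakm
Hunk 2: at line 1 remove [bxfms,dvnl] add [modni,kij,ypz] -> 9 lines: djbdx modni kij ypz qga ofeeg mjnj kvsz xakm
Hunk 3: at line 7 remove [kvsz] add [krq,usax] -> 10 lines: djbdx modni kij ypz qga ofeeg mjnj krq usax xakm
Hunk 4: at line 6 remove [mjnj] add [feyn,cslv] -> 11 lines: djbdx modni kij ypz qga ofeeg feyn cslv krq usax xakm
Hunk 5: at line 2 remove [ypz,qga] add [kzles,nri] -> 11 lines: djbdx modni kij kzles nri ofeeg feyn cslv krq usax xakm
Hunk 6: at line 2 remove [kzles,nri] add [yeffn] -> 10 lines: djbdx modni kij yeffn ofeeg feyn cslv krq usax xakm
Final line count: 10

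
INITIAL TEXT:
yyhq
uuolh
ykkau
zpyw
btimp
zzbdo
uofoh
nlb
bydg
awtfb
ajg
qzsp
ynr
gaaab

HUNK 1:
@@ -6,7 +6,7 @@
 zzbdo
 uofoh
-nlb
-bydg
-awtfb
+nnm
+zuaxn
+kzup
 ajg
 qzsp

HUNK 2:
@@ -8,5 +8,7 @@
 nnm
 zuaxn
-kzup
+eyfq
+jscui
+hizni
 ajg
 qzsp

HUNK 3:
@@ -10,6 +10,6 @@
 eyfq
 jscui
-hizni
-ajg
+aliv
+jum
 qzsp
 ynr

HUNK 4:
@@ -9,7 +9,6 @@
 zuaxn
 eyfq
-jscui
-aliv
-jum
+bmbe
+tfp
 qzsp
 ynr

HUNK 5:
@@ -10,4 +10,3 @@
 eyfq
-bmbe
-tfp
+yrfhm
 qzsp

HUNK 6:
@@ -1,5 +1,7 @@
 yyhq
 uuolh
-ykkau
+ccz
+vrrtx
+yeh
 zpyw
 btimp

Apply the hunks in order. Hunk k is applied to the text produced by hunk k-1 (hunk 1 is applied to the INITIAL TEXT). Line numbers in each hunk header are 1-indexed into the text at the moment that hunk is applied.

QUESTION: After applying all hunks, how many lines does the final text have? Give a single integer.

Answer: 16

Derivation:
Hunk 1: at line 6 remove [nlb,bydg,awtfb] add [nnm,zuaxn,kzup] -> 14 lines: yyhq uuolh ykkau zpyw btimp zzbdo uofoh nnm zuaxn kzup ajg qzsp ynr gaaab
Hunk 2: at line 8 remove [kzup] add [eyfq,jscui,hizni] -> 16 lines: yyhq uuolh ykkau zpyw btimp zzbdo uofoh nnm zuaxn eyfq jscui hizni ajg qzsp ynr gaaab
Hunk 3: at line 10 remove [hizni,ajg] add [aliv,jum] -> 16 lines: yyhq uuolh ykkau zpyw btimp zzbdo uofoh nnm zuaxn eyfq jscui aliv jum qzsp ynr gaaab
Hunk 4: at line 9 remove [jscui,aliv,jum] add [bmbe,tfp] -> 15 lines: yyhq uuolh ykkau zpyw btimp zzbdo uofoh nnm zuaxn eyfq bmbe tfp qzsp ynr gaaab
Hunk 5: at line 10 remove [bmbe,tfp] add [yrfhm] -> 14 lines: yyhq uuolh ykkau zpyw btimp zzbdo uofoh nnm zuaxn eyfq yrfhm qzsp ynr gaaab
Hunk 6: at line 1 remove [ykkau] add [ccz,vrrtx,yeh] -> 16 lines: yyhq uuolh ccz vrrtx yeh zpyw btimp zzbdo uofoh nnm zuaxn eyfq yrfhm qzsp ynr gaaab
Final line count: 16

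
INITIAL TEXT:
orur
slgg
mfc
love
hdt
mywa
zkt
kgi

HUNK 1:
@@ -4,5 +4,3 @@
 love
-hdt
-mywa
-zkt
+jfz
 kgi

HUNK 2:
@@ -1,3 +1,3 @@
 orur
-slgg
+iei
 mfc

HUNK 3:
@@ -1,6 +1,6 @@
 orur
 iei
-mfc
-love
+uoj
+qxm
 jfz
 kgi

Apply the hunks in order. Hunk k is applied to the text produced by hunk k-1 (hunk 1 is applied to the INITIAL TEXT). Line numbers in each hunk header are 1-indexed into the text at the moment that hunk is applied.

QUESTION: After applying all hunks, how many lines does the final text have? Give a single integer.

Answer: 6

Derivation:
Hunk 1: at line 4 remove [hdt,mywa,zkt] add [jfz] -> 6 lines: orur slgg mfc love jfz kgi
Hunk 2: at line 1 remove [slgg] add [iei] -> 6 lines: orur iei mfc love jfz kgi
Hunk 3: at line 1 remove [mfc,love] add [uoj,qxm] -> 6 lines: orur iei uoj qxm jfz kgi
Final line count: 6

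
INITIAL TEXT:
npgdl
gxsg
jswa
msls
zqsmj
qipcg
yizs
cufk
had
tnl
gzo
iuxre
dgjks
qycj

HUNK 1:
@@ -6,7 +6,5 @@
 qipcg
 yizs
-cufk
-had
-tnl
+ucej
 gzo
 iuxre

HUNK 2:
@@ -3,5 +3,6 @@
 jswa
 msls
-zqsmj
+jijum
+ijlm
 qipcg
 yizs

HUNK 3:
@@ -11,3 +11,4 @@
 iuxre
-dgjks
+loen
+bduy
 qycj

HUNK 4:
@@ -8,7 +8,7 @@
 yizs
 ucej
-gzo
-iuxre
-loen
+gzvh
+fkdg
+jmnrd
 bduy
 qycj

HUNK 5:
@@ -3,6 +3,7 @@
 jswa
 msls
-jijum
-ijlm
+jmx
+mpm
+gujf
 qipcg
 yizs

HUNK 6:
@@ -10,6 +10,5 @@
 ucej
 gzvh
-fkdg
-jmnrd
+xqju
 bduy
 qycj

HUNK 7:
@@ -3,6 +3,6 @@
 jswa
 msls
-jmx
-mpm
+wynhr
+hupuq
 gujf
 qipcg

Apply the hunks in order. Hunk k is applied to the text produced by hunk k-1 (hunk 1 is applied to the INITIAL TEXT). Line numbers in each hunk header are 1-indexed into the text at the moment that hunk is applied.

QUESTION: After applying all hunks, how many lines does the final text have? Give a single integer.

Hunk 1: at line 6 remove [cufk,had,tnl] add [ucej] -> 12 lines: npgdl gxsg jswa msls zqsmj qipcg yizs ucej gzo iuxre dgjks qycj
Hunk 2: at line 3 remove [zqsmj] add [jijum,ijlm] -> 13 lines: npgdl gxsg jswa msls jijum ijlm qipcg yizs ucej gzo iuxre dgjks qycj
Hunk 3: at line 11 remove [dgjks] add [loen,bduy] -> 14 lines: npgdl gxsg jswa msls jijum ijlm qipcg yizs ucej gzo iuxre loen bduy qycj
Hunk 4: at line 8 remove [gzo,iuxre,loen] add [gzvh,fkdg,jmnrd] -> 14 lines: npgdl gxsg jswa msls jijum ijlm qipcg yizs ucej gzvh fkdg jmnrd bduy qycj
Hunk 5: at line 3 remove [jijum,ijlm] add [jmx,mpm,gujf] -> 15 lines: npgdl gxsg jswa msls jmx mpm gujf qipcg yizs ucej gzvh fkdg jmnrd bduy qycj
Hunk 6: at line 10 remove [fkdg,jmnrd] add [xqju] -> 14 lines: npgdl gxsg jswa msls jmx mpm gujf qipcg yizs ucej gzvh xqju bduy qycj
Hunk 7: at line 3 remove [jmx,mpm] add [wynhr,hupuq] -> 14 lines: npgdl gxsg jswa msls wynhr hupuq gujf qipcg yizs ucej gzvh xqju bduy qycj
Final line count: 14

Answer: 14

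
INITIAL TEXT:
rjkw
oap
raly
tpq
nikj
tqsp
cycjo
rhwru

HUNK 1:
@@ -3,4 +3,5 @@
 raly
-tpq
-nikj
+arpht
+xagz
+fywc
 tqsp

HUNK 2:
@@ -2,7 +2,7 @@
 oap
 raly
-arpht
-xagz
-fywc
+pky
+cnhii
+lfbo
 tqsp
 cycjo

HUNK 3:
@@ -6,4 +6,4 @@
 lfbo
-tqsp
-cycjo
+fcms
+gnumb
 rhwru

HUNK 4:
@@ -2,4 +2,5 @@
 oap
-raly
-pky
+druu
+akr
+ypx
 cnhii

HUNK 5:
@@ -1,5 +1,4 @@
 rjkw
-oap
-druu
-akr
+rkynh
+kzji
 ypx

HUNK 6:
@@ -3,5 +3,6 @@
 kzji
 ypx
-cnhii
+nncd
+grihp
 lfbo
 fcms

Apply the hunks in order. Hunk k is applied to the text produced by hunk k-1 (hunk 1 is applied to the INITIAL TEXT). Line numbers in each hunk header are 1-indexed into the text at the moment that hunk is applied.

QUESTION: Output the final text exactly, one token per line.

Answer: rjkw
rkynh
kzji
ypx
nncd
grihp
lfbo
fcms
gnumb
rhwru

Derivation:
Hunk 1: at line 3 remove [tpq,nikj] add [arpht,xagz,fywc] -> 9 lines: rjkw oap raly arpht xagz fywc tqsp cycjo rhwru
Hunk 2: at line 2 remove [arpht,xagz,fywc] add [pky,cnhii,lfbo] -> 9 lines: rjkw oap raly pky cnhii lfbo tqsp cycjo rhwru
Hunk 3: at line 6 remove [tqsp,cycjo] add [fcms,gnumb] -> 9 lines: rjkw oap raly pky cnhii lfbo fcms gnumb rhwru
Hunk 4: at line 2 remove [raly,pky] add [druu,akr,ypx] -> 10 lines: rjkw oap druu akr ypx cnhii lfbo fcms gnumb rhwru
Hunk 5: at line 1 remove [oap,druu,akr] add [rkynh,kzji] -> 9 lines: rjkw rkynh kzji ypx cnhii lfbo fcms gnumb rhwru
Hunk 6: at line 3 remove [cnhii] add [nncd,grihp] -> 10 lines: rjkw rkynh kzji ypx nncd grihp lfbo fcms gnumb rhwru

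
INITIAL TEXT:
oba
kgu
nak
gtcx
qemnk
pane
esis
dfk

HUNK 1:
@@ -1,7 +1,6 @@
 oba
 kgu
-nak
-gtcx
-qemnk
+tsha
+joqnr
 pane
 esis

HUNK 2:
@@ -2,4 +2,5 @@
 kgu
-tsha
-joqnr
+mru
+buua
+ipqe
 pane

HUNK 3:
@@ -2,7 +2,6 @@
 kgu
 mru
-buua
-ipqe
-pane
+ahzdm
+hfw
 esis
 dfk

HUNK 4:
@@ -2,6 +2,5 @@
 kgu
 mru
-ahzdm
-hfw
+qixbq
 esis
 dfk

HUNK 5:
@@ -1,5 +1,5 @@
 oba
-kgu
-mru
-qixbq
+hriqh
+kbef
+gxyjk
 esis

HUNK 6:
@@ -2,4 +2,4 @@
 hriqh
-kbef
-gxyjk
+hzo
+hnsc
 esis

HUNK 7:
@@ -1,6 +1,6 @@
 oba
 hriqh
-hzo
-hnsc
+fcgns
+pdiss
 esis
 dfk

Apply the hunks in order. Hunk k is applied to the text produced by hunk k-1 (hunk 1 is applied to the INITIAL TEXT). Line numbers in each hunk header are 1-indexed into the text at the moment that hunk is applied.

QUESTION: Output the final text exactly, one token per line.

Hunk 1: at line 1 remove [nak,gtcx,qemnk] add [tsha,joqnr] -> 7 lines: oba kgu tsha joqnr pane esis dfk
Hunk 2: at line 2 remove [tsha,joqnr] add [mru,buua,ipqe] -> 8 lines: oba kgu mru buua ipqe pane esis dfk
Hunk 3: at line 2 remove [buua,ipqe,pane] add [ahzdm,hfw] -> 7 lines: oba kgu mru ahzdm hfw esis dfk
Hunk 4: at line 2 remove [ahzdm,hfw] add [qixbq] -> 6 lines: oba kgu mru qixbq esis dfk
Hunk 5: at line 1 remove [kgu,mru,qixbq] add [hriqh,kbef,gxyjk] -> 6 lines: oba hriqh kbef gxyjk esis dfk
Hunk 6: at line 2 remove [kbef,gxyjk] add [hzo,hnsc] -> 6 lines: oba hriqh hzo hnsc esis dfk
Hunk 7: at line 1 remove [hzo,hnsc] add [fcgns,pdiss] -> 6 lines: oba hriqh fcgns pdiss esis dfk

Answer: oba
hriqh
fcgns
pdiss
esis
dfk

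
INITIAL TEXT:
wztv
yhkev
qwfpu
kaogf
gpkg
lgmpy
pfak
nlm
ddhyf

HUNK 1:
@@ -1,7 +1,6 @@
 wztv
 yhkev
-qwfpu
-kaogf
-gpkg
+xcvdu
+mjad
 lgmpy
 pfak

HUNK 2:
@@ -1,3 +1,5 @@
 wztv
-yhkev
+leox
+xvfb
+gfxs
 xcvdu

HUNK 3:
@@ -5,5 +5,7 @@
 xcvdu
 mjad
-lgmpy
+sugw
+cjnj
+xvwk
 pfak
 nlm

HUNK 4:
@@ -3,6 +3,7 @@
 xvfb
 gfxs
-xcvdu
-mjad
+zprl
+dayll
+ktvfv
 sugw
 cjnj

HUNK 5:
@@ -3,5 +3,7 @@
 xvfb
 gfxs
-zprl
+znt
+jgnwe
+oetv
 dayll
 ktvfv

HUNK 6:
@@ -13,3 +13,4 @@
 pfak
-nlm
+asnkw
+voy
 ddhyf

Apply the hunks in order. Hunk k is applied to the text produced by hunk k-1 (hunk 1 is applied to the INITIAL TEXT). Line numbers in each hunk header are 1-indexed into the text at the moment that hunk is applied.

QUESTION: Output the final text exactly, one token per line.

Answer: wztv
leox
xvfb
gfxs
znt
jgnwe
oetv
dayll
ktvfv
sugw
cjnj
xvwk
pfak
asnkw
voy
ddhyf

Derivation:
Hunk 1: at line 1 remove [qwfpu,kaogf,gpkg] add [xcvdu,mjad] -> 8 lines: wztv yhkev xcvdu mjad lgmpy pfak nlm ddhyf
Hunk 2: at line 1 remove [yhkev] add [leox,xvfb,gfxs] -> 10 lines: wztv leox xvfb gfxs xcvdu mjad lgmpy pfak nlm ddhyf
Hunk 3: at line 5 remove [lgmpy] add [sugw,cjnj,xvwk] -> 12 lines: wztv leox xvfb gfxs xcvdu mjad sugw cjnj xvwk pfak nlm ddhyf
Hunk 4: at line 3 remove [xcvdu,mjad] add [zprl,dayll,ktvfv] -> 13 lines: wztv leox xvfb gfxs zprl dayll ktvfv sugw cjnj xvwk pfak nlm ddhyf
Hunk 5: at line 3 remove [zprl] add [znt,jgnwe,oetv] -> 15 lines: wztv leox xvfb gfxs znt jgnwe oetv dayll ktvfv sugw cjnj xvwk pfak nlm ddhyf
Hunk 6: at line 13 remove [nlm] add [asnkw,voy] -> 16 lines: wztv leox xvfb gfxs znt jgnwe oetv dayll ktvfv sugw cjnj xvwk pfak asnkw voy ddhyf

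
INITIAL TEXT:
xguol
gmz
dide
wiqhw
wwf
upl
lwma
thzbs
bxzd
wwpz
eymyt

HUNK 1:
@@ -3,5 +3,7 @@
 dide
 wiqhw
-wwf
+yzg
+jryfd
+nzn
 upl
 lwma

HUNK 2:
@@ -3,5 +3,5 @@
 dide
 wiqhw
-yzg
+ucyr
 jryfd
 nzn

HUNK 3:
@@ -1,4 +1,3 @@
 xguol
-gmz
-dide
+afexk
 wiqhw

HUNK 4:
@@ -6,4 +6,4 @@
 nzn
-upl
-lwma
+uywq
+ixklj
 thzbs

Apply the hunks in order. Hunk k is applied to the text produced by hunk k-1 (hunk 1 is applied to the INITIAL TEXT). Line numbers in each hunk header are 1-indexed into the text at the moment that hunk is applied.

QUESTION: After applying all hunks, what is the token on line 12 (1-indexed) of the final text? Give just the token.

Answer: eymyt

Derivation:
Hunk 1: at line 3 remove [wwf] add [yzg,jryfd,nzn] -> 13 lines: xguol gmz dide wiqhw yzg jryfd nzn upl lwma thzbs bxzd wwpz eymyt
Hunk 2: at line 3 remove [yzg] add [ucyr] -> 13 lines: xguol gmz dide wiqhw ucyr jryfd nzn upl lwma thzbs bxzd wwpz eymyt
Hunk 3: at line 1 remove [gmz,dide] add [afexk] -> 12 lines: xguol afexk wiqhw ucyr jryfd nzn upl lwma thzbs bxzd wwpz eymyt
Hunk 4: at line 6 remove [upl,lwma] add [uywq,ixklj] -> 12 lines: xguol afexk wiqhw ucyr jryfd nzn uywq ixklj thzbs bxzd wwpz eymyt
Final line 12: eymyt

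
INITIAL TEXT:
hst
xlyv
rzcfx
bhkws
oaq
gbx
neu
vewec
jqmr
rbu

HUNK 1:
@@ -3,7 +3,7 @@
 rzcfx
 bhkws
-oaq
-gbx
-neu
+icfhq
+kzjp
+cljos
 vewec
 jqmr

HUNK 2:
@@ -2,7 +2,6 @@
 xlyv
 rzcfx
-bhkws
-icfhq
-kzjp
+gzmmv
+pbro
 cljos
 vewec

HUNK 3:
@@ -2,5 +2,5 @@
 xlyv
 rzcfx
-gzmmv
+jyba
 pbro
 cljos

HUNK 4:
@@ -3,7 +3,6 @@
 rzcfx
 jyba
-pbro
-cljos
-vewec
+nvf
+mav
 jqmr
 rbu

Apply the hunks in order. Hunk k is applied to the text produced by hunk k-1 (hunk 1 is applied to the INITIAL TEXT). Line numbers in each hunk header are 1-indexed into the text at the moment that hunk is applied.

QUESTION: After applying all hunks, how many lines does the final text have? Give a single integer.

Hunk 1: at line 3 remove [oaq,gbx,neu] add [icfhq,kzjp,cljos] -> 10 lines: hst xlyv rzcfx bhkws icfhq kzjp cljos vewec jqmr rbu
Hunk 2: at line 2 remove [bhkws,icfhq,kzjp] add [gzmmv,pbro] -> 9 lines: hst xlyv rzcfx gzmmv pbro cljos vewec jqmr rbu
Hunk 3: at line 2 remove [gzmmv] add [jyba] -> 9 lines: hst xlyv rzcfx jyba pbro cljos vewec jqmr rbu
Hunk 4: at line 3 remove [pbro,cljos,vewec] add [nvf,mav] -> 8 lines: hst xlyv rzcfx jyba nvf mav jqmr rbu
Final line count: 8

Answer: 8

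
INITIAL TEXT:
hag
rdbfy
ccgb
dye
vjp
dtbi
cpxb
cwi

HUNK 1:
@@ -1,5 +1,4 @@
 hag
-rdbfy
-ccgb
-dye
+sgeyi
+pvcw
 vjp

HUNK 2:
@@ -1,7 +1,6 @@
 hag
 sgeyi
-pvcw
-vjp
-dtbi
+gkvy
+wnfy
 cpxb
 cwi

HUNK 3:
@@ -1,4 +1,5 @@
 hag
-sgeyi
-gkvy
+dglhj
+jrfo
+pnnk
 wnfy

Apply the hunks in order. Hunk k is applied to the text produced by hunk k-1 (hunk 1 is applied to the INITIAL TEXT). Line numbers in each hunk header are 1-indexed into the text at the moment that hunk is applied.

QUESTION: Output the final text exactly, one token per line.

Hunk 1: at line 1 remove [rdbfy,ccgb,dye] add [sgeyi,pvcw] -> 7 lines: hag sgeyi pvcw vjp dtbi cpxb cwi
Hunk 2: at line 1 remove [pvcw,vjp,dtbi] add [gkvy,wnfy] -> 6 lines: hag sgeyi gkvy wnfy cpxb cwi
Hunk 3: at line 1 remove [sgeyi,gkvy] add [dglhj,jrfo,pnnk] -> 7 lines: hag dglhj jrfo pnnk wnfy cpxb cwi

Answer: hag
dglhj
jrfo
pnnk
wnfy
cpxb
cwi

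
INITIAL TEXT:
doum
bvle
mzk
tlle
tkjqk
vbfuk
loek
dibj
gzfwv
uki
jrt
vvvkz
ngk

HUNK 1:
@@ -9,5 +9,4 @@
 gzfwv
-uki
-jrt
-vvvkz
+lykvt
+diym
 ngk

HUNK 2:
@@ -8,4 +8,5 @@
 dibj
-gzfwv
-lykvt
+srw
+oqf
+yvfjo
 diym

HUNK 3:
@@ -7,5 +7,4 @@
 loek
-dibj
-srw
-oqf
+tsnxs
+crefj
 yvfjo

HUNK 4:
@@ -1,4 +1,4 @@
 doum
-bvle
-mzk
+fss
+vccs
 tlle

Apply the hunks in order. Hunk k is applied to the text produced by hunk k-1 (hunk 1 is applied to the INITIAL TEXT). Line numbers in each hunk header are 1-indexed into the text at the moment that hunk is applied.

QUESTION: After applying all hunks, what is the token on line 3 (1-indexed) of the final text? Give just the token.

Answer: vccs

Derivation:
Hunk 1: at line 9 remove [uki,jrt,vvvkz] add [lykvt,diym] -> 12 lines: doum bvle mzk tlle tkjqk vbfuk loek dibj gzfwv lykvt diym ngk
Hunk 2: at line 8 remove [gzfwv,lykvt] add [srw,oqf,yvfjo] -> 13 lines: doum bvle mzk tlle tkjqk vbfuk loek dibj srw oqf yvfjo diym ngk
Hunk 3: at line 7 remove [dibj,srw,oqf] add [tsnxs,crefj] -> 12 lines: doum bvle mzk tlle tkjqk vbfuk loek tsnxs crefj yvfjo diym ngk
Hunk 4: at line 1 remove [bvle,mzk] add [fss,vccs] -> 12 lines: doum fss vccs tlle tkjqk vbfuk loek tsnxs crefj yvfjo diym ngk
Final line 3: vccs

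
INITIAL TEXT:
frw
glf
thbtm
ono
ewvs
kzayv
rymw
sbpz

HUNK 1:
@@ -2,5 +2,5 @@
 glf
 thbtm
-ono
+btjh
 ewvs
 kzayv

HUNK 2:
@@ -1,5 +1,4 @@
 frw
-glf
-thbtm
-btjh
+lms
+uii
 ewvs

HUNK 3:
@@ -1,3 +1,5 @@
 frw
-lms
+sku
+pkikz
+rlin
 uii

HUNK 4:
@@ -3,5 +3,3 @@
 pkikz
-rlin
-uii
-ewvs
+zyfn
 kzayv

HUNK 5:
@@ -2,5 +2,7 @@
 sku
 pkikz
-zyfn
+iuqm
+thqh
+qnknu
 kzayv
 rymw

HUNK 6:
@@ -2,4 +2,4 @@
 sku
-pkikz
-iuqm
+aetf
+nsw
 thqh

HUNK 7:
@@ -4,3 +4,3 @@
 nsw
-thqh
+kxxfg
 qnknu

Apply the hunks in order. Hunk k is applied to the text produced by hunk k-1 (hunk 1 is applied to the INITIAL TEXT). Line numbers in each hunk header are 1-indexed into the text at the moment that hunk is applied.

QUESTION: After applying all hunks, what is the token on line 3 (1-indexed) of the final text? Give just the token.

Hunk 1: at line 2 remove [ono] add [btjh] -> 8 lines: frw glf thbtm btjh ewvs kzayv rymw sbpz
Hunk 2: at line 1 remove [glf,thbtm,btjh] add [lms,uii] -> 7 lines: frw lms uii ewvs kzayv rymw sbpz
Hunk 3: at line 1 remove [lms] add [sku,pkikz,rlin] -> 9 lines: frw sku pkikz rlin uii ewvs kzayv rymw sbpz
Hunk 4: at line 3 remove [rlin,uii,ewvs] add [zyfn] -> 7 lines: frw sku pkikz zyfn kzayv rymw sbpz
Hunk 5: at line 2 remove [zyfn] add [iuqm,thqh,qnknu] -> 9 lines: frw sku pkikz iuqm thqh qnknu kzayv rymw sbpz
Hunk 6: at line 2 remove [pkikz,iuqm] add [aetf,nsw] -> 9 lines: frw sku aetf nsw thqh qnknu kzayv rymw sbpz
Hunk 7: at line 4 remove [thqh] add [kxxfg] -> 9 lines: frw sku aetf nsw kxxfg qnknu kzayv rymw sbpz
Final line 3: aetf

Answer: aetf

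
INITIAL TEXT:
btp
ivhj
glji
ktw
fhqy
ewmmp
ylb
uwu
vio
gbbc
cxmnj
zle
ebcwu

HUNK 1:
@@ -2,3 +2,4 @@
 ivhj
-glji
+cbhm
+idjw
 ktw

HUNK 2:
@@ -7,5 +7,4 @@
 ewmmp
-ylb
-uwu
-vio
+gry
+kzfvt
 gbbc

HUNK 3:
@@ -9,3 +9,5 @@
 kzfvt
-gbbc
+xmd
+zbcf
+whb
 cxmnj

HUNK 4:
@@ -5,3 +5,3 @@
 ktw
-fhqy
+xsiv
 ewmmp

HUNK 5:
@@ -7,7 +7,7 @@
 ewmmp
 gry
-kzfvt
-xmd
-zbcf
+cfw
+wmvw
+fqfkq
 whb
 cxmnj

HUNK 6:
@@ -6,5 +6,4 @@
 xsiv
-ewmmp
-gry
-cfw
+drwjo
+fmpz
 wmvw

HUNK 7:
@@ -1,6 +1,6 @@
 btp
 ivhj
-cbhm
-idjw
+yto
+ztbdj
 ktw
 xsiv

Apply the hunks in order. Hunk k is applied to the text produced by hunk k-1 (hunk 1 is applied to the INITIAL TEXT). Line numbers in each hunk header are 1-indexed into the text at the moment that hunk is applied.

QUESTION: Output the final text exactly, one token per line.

Hunk 1: at line 2 remove [glji] add [cbhm,idjw] -> 14 lines: btp ivhj cbhm idjw ktw fhqy ewmmp ylb uwu vio gbbc cxmnj zle ebcwu
Hunk 2: at line 7 remove [ylb,uwu,vio] add [gry,kzfvt] -> 13 lines: btp ivhj cbhm idjw ktw fhqy ewmmp gry kzfvt gbbc cxmnj zle ebcwu
Hunk 3: at line 9 remove [gbbc] add [xmd,zbcf,whb] -> 15 lines: btp ivhj cbhm idjw ktw fhqy ewmmp gry kzfvt xmd zbcf whb cxmnj zle ebcwu
Hunk 4: at line 5 remove [fhqy] add [xsiv] -> 15 lines: btp ivhj cbhm idjw ktw xsiv ewmmp gry kzfvt xmd zbcf whb cxmnj zle ebcwu
Hunk 5: at line 7 remove [kzfvt,xmd,zbcf] add [cfw,wmvw,fqfkq] -> 15 lines: btp ivhj cbhm idjw ktw xsiv ewmmp gry cfw wmvw fqfkq whb cxmnj zle ebcwu
Hunk 6: at line 6 remove [ewmmp,gry,cfw] add [drwjo,fmpz] -> 14 lines: btp ivhj cbhm idjw ktw xsiv drwjo fmpz wmvw fqfkq whb cxmnj zle ebcwu
Hunk 7: at line 1 remove [cbhm,idjw] add [yto,ztbdj] -> 14 lines: btp ivhj yto ztbdj ktw xsiv drwjo fmpz wmvw fqfkq whb cxmnj zle ebcwu

Answer: btp
ivhj
yto
ztbdj
ktw
xsiv
drwjo
fmpz
wmvw
fqfkq
whb
cxmnj
zle
ebcwu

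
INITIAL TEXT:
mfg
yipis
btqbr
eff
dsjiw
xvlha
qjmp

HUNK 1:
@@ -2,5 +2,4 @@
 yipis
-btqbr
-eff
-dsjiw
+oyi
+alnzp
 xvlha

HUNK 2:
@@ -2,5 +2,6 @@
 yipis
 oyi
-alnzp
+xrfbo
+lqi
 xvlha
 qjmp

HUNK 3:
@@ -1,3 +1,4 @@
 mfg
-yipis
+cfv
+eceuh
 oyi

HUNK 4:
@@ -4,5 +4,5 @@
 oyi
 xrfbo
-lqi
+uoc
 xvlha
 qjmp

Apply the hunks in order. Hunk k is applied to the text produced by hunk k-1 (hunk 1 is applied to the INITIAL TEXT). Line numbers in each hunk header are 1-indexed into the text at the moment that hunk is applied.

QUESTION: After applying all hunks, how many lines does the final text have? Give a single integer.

Hunk 1: at line 2 remove [btqbr,eff,dsjiw] add [oyi,alnzp] -> 6 lines: mfg yipis oyi alnzp xvlha qjmp
Hunk 2: at line 2 remove [alnzp] add [xrfbo,lqi] -> 7 lines: mfg yipis oyi xrfbo lqi xvlha qjmp
Hunk 3: at line 1 remove [yipis] add [cfv,eceuh] -> 8 lines: mfg cfv eceuh oyi xrfbo lqi xvlha qjmp
Hunk 4: at line 4 remove [lqi] add [uoc] -> 8 lines: mfg cfv eceuh oyi xrfbo uoc xvlha qjmp
Final line count: 8

Answer: 8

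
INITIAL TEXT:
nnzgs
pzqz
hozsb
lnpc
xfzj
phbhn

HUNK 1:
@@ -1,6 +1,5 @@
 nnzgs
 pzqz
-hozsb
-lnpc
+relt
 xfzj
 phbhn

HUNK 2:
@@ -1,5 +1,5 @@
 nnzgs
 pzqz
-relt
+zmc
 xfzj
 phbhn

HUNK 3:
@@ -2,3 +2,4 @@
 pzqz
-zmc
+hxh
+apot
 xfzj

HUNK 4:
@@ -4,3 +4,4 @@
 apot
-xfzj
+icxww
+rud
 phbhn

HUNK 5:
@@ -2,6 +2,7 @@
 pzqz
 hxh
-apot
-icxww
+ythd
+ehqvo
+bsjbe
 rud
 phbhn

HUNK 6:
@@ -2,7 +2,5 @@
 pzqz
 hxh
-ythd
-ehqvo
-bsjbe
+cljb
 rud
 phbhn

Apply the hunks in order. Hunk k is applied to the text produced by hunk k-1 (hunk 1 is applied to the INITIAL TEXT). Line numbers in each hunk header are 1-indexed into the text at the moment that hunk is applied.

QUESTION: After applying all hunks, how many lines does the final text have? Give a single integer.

Answer: 6

Derivation:
Hunk 1: at line 1 remove [hozsb,lnpc] add [relt] -> 5 lines: nnzgs pzqz relt xfzj phbhn
Hunk 2: at line 1 remove [relt] add [zmc] -> 5 lines: nnzgs pzqz zmc xfzj phbhn
Hunk 3: at line 2 remove [zmc] add [hxh,apot] -> 6 lines: nnzgs pzqz hxh apot xfzj phbhn
Hunk 4: at line 4 remove [xfzj] add [icxww,rud] -> 7 lines: nnzgs pzqz hxh apot icxww rud phbhn
Hunk 5: at line 2 remove [apot,icxww] add [ythd,ehqvo,bsjbe] -> 8 lines: nnzgs pzqz hxh ythd ehqvo bsjbe rud phbhn
Hunk 6: at line 2 remove [ythd,ehqvo,bsjbe] add [cljb] -> 6 lines: nnzgs pzqz hxh cljb rud phbhn
Final line count: 6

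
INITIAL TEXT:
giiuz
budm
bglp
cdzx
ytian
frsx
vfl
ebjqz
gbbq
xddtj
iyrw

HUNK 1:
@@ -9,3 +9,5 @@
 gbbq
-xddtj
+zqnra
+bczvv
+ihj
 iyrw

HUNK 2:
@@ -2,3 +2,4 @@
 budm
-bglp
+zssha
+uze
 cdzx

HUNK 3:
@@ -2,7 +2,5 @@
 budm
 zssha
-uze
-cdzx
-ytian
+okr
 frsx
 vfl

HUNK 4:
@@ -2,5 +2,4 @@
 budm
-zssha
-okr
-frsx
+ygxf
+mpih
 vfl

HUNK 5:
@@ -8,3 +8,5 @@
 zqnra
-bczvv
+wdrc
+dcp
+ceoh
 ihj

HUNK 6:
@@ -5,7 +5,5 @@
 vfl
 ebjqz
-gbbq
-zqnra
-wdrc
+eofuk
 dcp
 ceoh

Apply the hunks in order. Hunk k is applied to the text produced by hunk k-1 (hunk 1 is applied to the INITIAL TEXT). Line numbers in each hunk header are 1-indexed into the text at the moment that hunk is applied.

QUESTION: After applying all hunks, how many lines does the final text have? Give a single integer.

Answer: 11

Derivation:
Hunk 1: at line 9 remove [xddtj] add [zqnra,bczvv,ihj] -> 13 lines: giiuz budm bglp cdzx ytian frsx vfl ebjqz gbbq zqnra bczvv ihj iyrw
Hunk 2: at line 2 remove [bglp] add [zssha,uze] -> 14 lines: giiuz budm zssha uze cdzx ytian frsx vfl ebjqz gbbq zqnra bczvv ihj iyrw
Hunk 3: at line 2 remove [uze,cdzx,ytian] add [okr] -> 12 lines: giiuz budm zssha okr frsx vfl ebjqz gbbq zqnra bczvv ihj iyrw
Hunk 4: at line 2 remove [zssha,okr,frsx] add [ygxf,mpih] -> 11 lines: giiuz budm ygxf mpih vfl ebjqz gbbq zqnra bczvv ihj iyrw
Hunk 5: at line 8 remove [bczvv] add [wdrc,dcp,ceoh] -> 13 lines: giiuz budm ygxf mpih vfl ebjqz gbbq zqnra wdrc dcp ceoh ihj iyrw
Hunk 6: at line 5 remove [gbbq,zqnra,wdrc] add [eofuk] -> 11 lines: giiuz budm ygxf mpih vfl ebjqz eofuk dcp ceoh ihj iyrw
Final line count: 11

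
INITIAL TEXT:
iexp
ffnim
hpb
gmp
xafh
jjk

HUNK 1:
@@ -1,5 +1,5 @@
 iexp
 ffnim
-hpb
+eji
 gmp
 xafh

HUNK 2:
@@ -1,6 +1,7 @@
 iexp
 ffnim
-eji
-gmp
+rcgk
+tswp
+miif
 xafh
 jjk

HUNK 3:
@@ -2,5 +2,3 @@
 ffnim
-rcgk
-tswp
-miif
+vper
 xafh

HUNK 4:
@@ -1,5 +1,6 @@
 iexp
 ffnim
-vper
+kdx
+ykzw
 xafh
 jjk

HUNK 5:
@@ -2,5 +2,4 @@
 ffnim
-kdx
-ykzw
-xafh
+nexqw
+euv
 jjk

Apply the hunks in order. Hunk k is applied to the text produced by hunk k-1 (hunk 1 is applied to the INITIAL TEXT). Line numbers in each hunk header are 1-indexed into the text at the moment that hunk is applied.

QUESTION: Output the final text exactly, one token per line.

Answer: iexp
ffnim
nexqw
euv
jjk

Derivation:
Hunk 1: at line 1 remove [hpb] add [eji] -> 6 lines: iexp ffnim eji gmp xafh jjk
Hunk 2: at line 1 remove [eji,gmp] add [rcgk,tswp,miif] -> 7 lines: iexp ffnim rcgk tswp miif xafh jjk
Hunk 3: at line 2 remove [rcgk,tswp,miif] add [vper] -> 5 lines: iexp ffnim vper xafh jjk
Hunk 4: at line 1 remove [vper] add [kdx,ykzw] -> 6 lines: iexp ffnim kdx ykzw xafh jjk
Hunk 5: at line 2 remove [kdx,ykzw,xafh] add [nexqw,euv] -> 5 lines: iexp ffnim nexqw euv jjk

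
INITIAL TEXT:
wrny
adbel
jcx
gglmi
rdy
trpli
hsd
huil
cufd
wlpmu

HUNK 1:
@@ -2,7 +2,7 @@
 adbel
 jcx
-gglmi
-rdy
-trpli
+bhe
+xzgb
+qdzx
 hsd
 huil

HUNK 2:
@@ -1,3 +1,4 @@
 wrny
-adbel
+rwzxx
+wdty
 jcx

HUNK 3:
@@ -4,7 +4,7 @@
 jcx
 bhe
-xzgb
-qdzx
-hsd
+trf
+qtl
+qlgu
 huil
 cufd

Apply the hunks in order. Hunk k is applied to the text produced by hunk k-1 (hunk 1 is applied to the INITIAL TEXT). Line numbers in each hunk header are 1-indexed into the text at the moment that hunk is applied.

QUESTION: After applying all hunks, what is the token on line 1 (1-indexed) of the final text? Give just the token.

Answer: wrny

Derivation:
Hunk 1: at line 2 remove [gglmi,rdy,trpli] add [bhe,xzgb,qdzx] -> 10 lines: wrny adbel jcx bhe xzgb qdzx hsd huil cufd wlpmu
Hunk 2: at line 1 remove [adbel] add [rwzxx,wdty] -> 11 lines: wrny rwzxx wdty jcx bhe xzgb qdzx hsd huil cufd wlpmu
Hunk 3: at line 4 remove [xzgb,qdzx,hsd] add [trf,qtl,qlgu] -> 11 lines: wrny rwzxx wdty jcx bhe trf qtl qlgu huil cufd wlpmu
Final line 1: wrny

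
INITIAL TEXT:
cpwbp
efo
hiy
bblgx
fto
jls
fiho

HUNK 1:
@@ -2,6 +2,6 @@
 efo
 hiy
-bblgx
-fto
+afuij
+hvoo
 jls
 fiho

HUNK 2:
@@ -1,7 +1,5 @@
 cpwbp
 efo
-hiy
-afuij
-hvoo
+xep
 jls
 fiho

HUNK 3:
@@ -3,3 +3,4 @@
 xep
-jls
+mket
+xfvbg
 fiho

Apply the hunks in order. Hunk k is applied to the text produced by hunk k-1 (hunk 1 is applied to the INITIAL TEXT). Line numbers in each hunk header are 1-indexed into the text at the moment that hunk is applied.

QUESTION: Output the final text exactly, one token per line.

Answer: cpwbp
efo
xep
mket
xfvbg
fiho

Derivation:
Hunk 1: at line 2 remove [bblgx,fto] add [afuij,hvoo] -> 7 lines: cpwbp efo hiy afuij hvoo jls fiho
Hunk 2: at line 1 remove [hiy,afuij,hvoo] add [xep] -> 5 lines: cpwbp efo xep jls fiho
Hunk 3: at line 3 remove [jls] add [mket,xfvbg] -> 6 lines: cpwbp efo xep mket xfvbg fiho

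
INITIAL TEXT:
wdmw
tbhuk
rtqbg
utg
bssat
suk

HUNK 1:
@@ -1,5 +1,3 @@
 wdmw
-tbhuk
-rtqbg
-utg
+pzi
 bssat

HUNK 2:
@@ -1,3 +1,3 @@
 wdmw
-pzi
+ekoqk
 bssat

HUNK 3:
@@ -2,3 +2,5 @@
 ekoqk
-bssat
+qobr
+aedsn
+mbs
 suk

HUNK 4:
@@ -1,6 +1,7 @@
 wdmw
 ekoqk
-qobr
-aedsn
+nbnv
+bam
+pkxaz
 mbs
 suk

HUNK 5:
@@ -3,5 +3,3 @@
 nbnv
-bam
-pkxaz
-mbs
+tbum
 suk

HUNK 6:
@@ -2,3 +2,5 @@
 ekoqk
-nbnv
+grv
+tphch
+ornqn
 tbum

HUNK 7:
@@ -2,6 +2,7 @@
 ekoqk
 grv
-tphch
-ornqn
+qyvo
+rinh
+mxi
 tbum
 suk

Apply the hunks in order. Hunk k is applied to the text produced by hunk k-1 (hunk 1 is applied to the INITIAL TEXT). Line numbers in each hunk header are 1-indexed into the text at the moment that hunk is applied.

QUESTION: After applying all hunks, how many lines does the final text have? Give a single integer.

Hunk 1: at line 1 remove [tbhuk,rtqbg,utg] add [pzi] -> 4 lines: wdmw pzi bssat suk
Hunk 2: at line 1 remove [pzi] add [ekoqk] -> 4 lines: wdmw ekoqk bssat suk
Hunk 3: at line 2 remove [bssat] add [qobr,aedsn,mbs] -> 6 lines: wdmw ekoqk qobr aedsn mbs suk
Hunk 4: at line 1 remove [qobr,aedsn] add [nbnv,bam,pkxaz] -> 7 lines: wdmw ekoqk nbnv bam pkxaz mbs suk
Hunk 5: at line 3 remove [bam,pkxaz,mbs] add [tbum] -> 5 lines: wdmw ekoqk nbnv tbum suk
Hunk 6: at line 2 remove [nbnv] add [grv,tphch,ornqn] -> 7 lines: wdmw ekoqk grv tphch ornqn tbum suk
Hunk 7: at line 2 remove [tphch,ornqn] add [qyvo,rinh,mxi] -> 8 lines: wdmw ekoqk grv qyvo rinh mxi tbum suk
Final line count: 8

Answer: 8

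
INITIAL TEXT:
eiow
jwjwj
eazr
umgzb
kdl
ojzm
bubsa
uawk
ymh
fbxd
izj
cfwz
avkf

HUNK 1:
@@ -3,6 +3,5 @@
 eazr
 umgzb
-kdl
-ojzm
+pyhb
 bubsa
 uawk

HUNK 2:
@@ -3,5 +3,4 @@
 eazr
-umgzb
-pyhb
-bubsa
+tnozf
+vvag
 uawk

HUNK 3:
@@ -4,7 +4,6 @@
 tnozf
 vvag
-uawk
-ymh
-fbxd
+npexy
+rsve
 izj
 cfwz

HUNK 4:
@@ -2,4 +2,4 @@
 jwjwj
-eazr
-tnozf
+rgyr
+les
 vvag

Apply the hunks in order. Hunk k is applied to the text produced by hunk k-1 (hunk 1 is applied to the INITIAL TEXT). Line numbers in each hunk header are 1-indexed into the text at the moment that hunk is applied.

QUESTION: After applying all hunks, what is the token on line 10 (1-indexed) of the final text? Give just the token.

Hunk 1: at line 3 remove [kdl,ojzm] add [pyhb] -> 12 lines: eiow jwjwj eazr umgzb pyhb bubsa uawk ymh fbxd izj cfwz avkf
Hunk 2: at line 3 remove [umgzb,pyhb,bubsa] add [tnozf,vvag] -> 11 lines: eiow jwjwj eazr tnozf vvag uawk ymh fbxd izj cfwz avkf
Hunk 3: at line 4 remove [uawk,ymh,fbxd] add [npexy,rsve] -> 10 lines: eiow jwjwj eazr tnozf vvag npexy rsve izj cfwz avkf
Hunk 4: at line 2 remove [eazr,tnozf] add [rgyr,les] -> 10 lines: eiow jwjwj rgyr les vvag npexy rsve izj cfwz avkf
Final line 10: avkf

Answer: avkf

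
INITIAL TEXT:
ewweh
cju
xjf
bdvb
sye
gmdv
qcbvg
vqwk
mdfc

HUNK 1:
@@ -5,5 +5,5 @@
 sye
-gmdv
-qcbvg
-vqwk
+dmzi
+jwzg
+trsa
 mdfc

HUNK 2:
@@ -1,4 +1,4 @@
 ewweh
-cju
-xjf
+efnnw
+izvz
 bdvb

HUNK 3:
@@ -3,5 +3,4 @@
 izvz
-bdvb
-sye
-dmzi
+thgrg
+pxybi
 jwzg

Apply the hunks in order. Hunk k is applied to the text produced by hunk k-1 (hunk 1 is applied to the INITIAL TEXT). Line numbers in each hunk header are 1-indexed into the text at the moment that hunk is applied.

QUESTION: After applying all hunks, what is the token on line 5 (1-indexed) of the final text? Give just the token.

Hunk 1: at line 5 remove [gmdv,qcbvg,vqwk] add [dmzi,jwzg,trsa] -> 9 lines: ewweh cju xjf bdvb sye dmzi jwzg trsa mdfc
Hunk 2: at line 1 remove [cju,xjf] add [efnnw,izvz] -> 9 lines: ewweh efnnw izvz bdvb sye dmzi jwzg trsa mdfc
Hunk 3: at line 3 remove [bdvb,sye,dmzi] add [thgrg,pxybi] -> 8 lines: ewweh efnnw izvz thgrg pxybi jwzg trsa mdfc
Final line 5: pxybi

Answer: pxybi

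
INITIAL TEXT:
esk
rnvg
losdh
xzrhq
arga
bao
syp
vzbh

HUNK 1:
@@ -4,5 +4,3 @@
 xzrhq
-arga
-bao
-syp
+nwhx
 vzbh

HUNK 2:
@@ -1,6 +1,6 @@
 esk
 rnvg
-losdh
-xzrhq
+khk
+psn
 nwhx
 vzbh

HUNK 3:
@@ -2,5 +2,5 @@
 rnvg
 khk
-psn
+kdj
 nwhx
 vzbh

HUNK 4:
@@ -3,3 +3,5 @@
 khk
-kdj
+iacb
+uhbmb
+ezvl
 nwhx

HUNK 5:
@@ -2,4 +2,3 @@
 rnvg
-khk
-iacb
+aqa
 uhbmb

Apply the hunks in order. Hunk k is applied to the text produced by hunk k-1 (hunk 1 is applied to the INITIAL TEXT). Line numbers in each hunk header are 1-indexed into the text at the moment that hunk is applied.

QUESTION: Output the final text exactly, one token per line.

Answer: esk
rnvg
aqa
uhbmb
ezvl
nwhx
vzbh

Derivation:
Hunk 1: at line 4 remove [arga,bao,syp] add [nwhx] -> 6 lines: esk rnvg losdh xzrhq nwhx vzbh
Hunk 2: at line 1 remove [losdh,xzrhq] add [khk,psn] -> 6 lines: esk rnvg khk psn nwhx vzbh
Hunk 3: at line 2 remove [psn] add [kdj] -> 6 lines: esk rnvg khk kdj nwhx vzbh
Hunk 4: at line 3 remove [kdj] add [iacb,uhbmb,ezvl] -> 8 lines: esk rnvg khk iacb uhbmb ezvl nwhx vzbh
Hunk 5: at line 2 remove [khk,iacb] add [aqa] -> 7 lines: esk rnvg aqa uhbmb ezvl nwhx vzbh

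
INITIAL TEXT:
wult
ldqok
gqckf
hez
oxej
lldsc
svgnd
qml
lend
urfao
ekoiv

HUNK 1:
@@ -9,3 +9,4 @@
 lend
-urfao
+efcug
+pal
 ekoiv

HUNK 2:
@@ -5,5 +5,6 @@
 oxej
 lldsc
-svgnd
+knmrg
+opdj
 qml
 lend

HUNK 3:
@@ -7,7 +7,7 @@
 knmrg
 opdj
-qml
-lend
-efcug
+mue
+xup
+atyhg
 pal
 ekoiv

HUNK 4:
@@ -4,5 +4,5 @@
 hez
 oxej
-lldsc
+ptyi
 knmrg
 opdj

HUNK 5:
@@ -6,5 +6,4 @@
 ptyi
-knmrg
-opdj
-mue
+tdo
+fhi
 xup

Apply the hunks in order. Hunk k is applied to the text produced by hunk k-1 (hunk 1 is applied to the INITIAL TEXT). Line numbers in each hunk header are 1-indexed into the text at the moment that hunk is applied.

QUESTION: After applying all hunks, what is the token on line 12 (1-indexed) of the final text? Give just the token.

Hunk 1: at line 9 remove [urfao] add [efcug,pal] -> 12 lines: wult ldqok gqckf hez oxej lldsc svgnd qml lend efcug pal ekoiv
Hunk 2: at line 5 remove [svgnd] add [knmrg,opdj] -> 13 lines: wult ldqok gqckf hez oxej lldsc knmrg opdj qml lend efcug pal ekoiv
Hunk 3: at line 7 remove [qml,lend,efcug] add [mue,xup,atyhg] -> 13 lines: wult ldqok gqckf hez oxej lldsc knmrg opdj mue xup atyhg pal ekoiv
Hunk 4: at line 4 remove [lldsc] add [ptyi] -> 13 lines: wult ldqok gqckf hez oxej ptyi knmrg opdj mue xup atyhg pal ekoiv
Hunk 5: at line 6 remove [knmrg,opdj,mue] add [tdo,fhi] -> 12 lines: wult ldqok gqckf hez oxej ptyi tdo fhi xup atyhg pal ekoiv
Final line 12: ekoiv

Answer: ekoiv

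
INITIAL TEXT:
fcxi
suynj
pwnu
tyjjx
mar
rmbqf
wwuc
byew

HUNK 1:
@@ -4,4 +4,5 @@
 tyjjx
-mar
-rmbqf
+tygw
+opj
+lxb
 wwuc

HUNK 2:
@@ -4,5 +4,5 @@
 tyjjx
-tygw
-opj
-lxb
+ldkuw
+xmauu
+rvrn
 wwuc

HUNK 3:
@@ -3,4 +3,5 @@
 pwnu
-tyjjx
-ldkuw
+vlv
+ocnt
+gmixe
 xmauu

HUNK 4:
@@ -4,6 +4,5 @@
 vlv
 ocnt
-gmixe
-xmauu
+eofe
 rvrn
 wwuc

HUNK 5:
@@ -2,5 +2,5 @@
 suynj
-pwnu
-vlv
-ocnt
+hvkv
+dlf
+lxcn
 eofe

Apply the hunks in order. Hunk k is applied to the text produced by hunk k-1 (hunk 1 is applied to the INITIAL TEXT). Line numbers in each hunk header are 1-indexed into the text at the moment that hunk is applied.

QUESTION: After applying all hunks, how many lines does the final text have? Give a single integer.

Answer: 9

Derivation:
Hunk 1: at line 4 remove [mar,rmbqf] add [tygw,opj,lxb] -> 9 lines: fcxi suynj pwnu tyjjx tygw opj lxb wwuc byew
Hunk 2: at line 4 remove [tygw,opj,lxb] add [ldkuw,xmauu,rvrn] -> 9 lines: fcxi suynj pwnu tyjjx ldkuw xmauu rvrn wwuc byew
Hunk 3: at line 3 remove [tyjjx,ldkuw] add [vlv,ocnt,gmixe] -> 10 lines: fcxi suynj pwnu vlv ocnt gmixe xmauu rvrn wwuc byew
Hunk 4: at line 4 remove [gmixe,xmauu] add [eofe] -> 9 lines: fcxi suynj pwnu vlv ocnt eofe rvrn wwuc byew
Hunk 5: at line 2 remove [pwnu,vlv,ocnt] add [hvkv,dlf,lxcn] -> 9 lines: fcxi suynj hvkv dlf lxcn eofe rvrn wwuc byew
Final line count: 9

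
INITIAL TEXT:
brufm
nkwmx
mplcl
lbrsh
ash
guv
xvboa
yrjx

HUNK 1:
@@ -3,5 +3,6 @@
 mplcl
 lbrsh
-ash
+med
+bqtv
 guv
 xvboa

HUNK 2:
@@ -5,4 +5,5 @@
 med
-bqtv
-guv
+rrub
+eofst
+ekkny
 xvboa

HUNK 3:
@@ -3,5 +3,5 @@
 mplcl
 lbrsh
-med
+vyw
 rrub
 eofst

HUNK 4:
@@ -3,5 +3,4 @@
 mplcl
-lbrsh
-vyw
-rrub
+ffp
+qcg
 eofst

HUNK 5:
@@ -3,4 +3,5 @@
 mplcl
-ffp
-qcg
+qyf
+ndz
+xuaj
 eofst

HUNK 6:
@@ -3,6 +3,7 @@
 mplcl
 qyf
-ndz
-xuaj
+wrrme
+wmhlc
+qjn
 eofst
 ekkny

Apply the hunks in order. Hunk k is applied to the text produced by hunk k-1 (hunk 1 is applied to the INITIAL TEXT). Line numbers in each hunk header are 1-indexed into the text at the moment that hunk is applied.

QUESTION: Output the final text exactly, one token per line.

Hunk 1: at line 3 remove [ash] add [med,bqtv] -> 9 lines: brufm nkwmx mplcl lbrsh med bqtv guv xvboa yrjx
Hunk 2: at line 5 remove [bqtv,guv] add [rrub,eofst,ekkny] -> 10 lines: brufm nkwmx mplcl lbrsh med rrub eofst ekkny xvboa yrjx
Hunk 3: at line 3 remove [med] add [vyw] -> 10 lines: brufm nkwmx mplcl lbrsh vyw rrub eofst ekkny xvboa yrjx
Hunk 4: at line 3 remove [lbrsh,vyw,rrub] add [ffp,qcg] -> 9 lines: brufm nkwmx mplcl ffp qcg eofst ekkny xvboa yrjx
Hunk 5: at line 3 remove [ffp,qcg] add [qyf,ndz,xuaj] -> 10 lines: brufm nkwmx mplcl qyf ndz xuaj eofst ekkny xvboa yrjx
Hunk 6: at line 3 remove [ndz,xuaj] add [wrrme,wmhlc,qjn] -> 11 lines: brufm nkwmx mplcl qyf wrrme wmhlc qjn eofst ekkny xvboa yrjx

Answer: brufm
nkwmx
mplcl
qyf
wrrme
wmhlc
qjn
eofst
ekkny
xvboa
yrjx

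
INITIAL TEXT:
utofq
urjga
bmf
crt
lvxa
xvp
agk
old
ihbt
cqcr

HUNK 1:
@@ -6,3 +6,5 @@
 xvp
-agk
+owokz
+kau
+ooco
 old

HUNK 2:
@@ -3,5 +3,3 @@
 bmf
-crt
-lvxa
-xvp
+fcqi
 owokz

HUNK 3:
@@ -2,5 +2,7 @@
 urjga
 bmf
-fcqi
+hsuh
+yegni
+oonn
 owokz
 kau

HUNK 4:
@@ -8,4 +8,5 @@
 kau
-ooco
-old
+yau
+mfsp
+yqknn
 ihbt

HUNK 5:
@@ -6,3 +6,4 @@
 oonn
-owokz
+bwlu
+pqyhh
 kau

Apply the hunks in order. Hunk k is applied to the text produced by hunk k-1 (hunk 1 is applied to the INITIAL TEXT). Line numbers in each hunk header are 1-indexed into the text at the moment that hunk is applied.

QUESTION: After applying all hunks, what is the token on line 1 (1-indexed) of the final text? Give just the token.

Answer: utofq

Derivation:
Hunk 1: at line 6 remove [agk] add [owokz,kau,ooco] -> 12 lines: utofq urjga bmf crt lvxa xvp owokz kau ooco old ihbt cqcr
Hunk 2: at line 3 remove [crt,lvxa,xvp] add [fcqi] -> 10 lines: utofq urjga bmf fcqi owokz kau ooco old ihbt cqcr
Hunk 3: at line 2 remove [fcqi] add [hsuh,yegni,oonn] -> 12 lines: utofq urjga bmf hsuh yegni oonn owokz kau ooco old ihbt cqcr
Hunk 4: at line 8 remove [ooco,old] add [yau,mfsp,yqknn] -> 13 lines: utofq urjga bmf hsuh yegni oonn owokz kau yau mfsp yqknn ihbt cqcr
Hunk 5: at line 6 remove [owokz] add [bwlu,pqyhh] -> 14 lines: utofq urjga bmf hsuh yegni oonn bwlu pqyhh kau yau mfsp yqknn ihbt cqcr
Final line 1: utofq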